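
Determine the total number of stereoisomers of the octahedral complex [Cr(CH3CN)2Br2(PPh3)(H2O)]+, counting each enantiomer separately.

In an octahedral complex each vertex has one trans partner and four cis neighbours.
Systematic placement gives 6 geometric isomers: CH3CN trans, Br trans; CH3CN cis, Br trans; CH3CN cis, Br cis (3 arrangements, 2 chiral); CH3CN trans, Br cis.
Of these, 2 lack any improper symmetry element and so occur as enantiomeric pairs, giving 6 + 2 = 8 stereoisomers in total.

8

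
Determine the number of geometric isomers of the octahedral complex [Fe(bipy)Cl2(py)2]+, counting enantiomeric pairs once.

Each bipy is bidentate and must span two cis positions.
Working through the distinct placements yields 3 geometric isomers: Cl trans, py cis; Cl cis, py trans; Cl cis, py cis (chiral).

3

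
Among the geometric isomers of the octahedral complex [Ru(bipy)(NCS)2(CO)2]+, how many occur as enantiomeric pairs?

In an octahedral complex each vertex has one trans partner and four cis neighbours.
Each bipy is bidentate and must span two cis positions.
Systematic placement gives 3 geometric isomers: NCS cis, CO trans; NCS cis, CO cis (chiral); NCS trans, CO cis.
One of these lacks any improper symmetry element and so occurs as an enantiomeric pair, giving 3 + 1 = 4 stereoisomers in total.

1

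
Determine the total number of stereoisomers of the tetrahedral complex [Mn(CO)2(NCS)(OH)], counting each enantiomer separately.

All four vertices of a tetrahedron are equivalent and mutually adjacent, so cis/trans isomerism cannot arise.
Only one geometric arrangement is possible.

1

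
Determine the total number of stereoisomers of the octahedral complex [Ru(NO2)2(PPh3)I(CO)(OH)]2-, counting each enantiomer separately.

15

Placing the ligands in turn and identifying arrangements related by rotation or reflection leaves 9 distinct geometric isomers.
Of these, 6 lack any improper symmetry element and so occur as enantiomeric pairs, giving 9 + 6 = 15 stereoisomers in total.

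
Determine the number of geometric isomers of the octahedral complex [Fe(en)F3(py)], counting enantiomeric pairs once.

2

Each en is bidentate and must span two cis positions.
The distinct arrangements are (2 in all): F mer; F fac.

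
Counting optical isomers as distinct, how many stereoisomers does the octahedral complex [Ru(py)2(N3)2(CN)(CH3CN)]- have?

In an octahedral complex each vertex has one trans partner and four cis neighbours.
There are 6 geometric isomers: py trans, N3 trans; py cis, N3 cis (3 arrangements, 2 chiral); py trans, N3 cis; py cis, N3 trans.
Of these, 2 lack any improper symmetry element and so occur as enantiomeric pairs, giving 6 + 2 = 8 stereoisomers in total.

8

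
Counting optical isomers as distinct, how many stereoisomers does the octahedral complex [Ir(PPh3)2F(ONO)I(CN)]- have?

15

In an octahedral complex each vertex has one trans partner and four cis neighbours.
Placing the ligands in turn and identifying arrangements related by rotation or reflection leaves 9 distinct geometric isomers.
Of these, 6 lack any improper symmetry element and so occur as enantiomeric pairs, giving 9 + 6 = 15 stereoisomers in total.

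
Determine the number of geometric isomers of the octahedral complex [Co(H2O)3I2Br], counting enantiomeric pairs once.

3

In an octahedral complex each vertex has one trans partner and four cis neighbours.
There are 3 geometric isomers: H2O mer, I trans; H2O fac, I cis; H2O mer, I cis.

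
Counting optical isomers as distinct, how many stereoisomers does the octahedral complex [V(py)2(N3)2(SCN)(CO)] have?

8

There are 6 geometric isomers: py trans, N3 cis; py cis, N3 cis (3 arrangements, 2 chiral); py trans, N3 trans; py cis, N3 trans.
Of these, 2 lack any improper symmetry element and so occur as enantiomeric pairs, giving 6 + 2 = 8 stereoisomers in total.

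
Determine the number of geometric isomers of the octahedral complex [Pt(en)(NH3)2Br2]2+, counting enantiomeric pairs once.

3

The six octahedral sites form three mutually perpendicular trans pairs.
Each en is bidentate and must span two cis positions.
Systematic placement gives 3 geometric isomers: NH3 cis, Br trans; NH3 cis, Br cis (chiral); NH3 trans, Br cis.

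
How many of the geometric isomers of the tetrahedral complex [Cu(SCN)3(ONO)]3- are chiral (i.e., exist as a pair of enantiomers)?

0

All four vertices of a tetrahedron are equivalent and mutually adjacent, so cis/trans isomerism cannot arise.
Only one geometric arrangement is possible.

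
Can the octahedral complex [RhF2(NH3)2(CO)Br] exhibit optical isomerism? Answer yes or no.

An octahedron has six vertices in three trans pairs; every non-trans pair is cis.
There are 6 geometric isomers: F trans, NH3 trans; F cis, NH3 cis (3 arrangements, 2 chiral); F cis, NH3 trans; F trans, NH3 cis.
Of these, 2 lack any improper symmetry element and so occur as enantiomeric pairs, giving 6 + 2 = 8 stereoisomers in total.

yes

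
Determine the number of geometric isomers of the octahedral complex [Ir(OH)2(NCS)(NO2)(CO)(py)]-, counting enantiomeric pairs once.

9

The six octahedral sites form three mutually perpendicular trans pairs.
Placing the ligands in turn and identifying arrangements related by rotation or reflection leaves 9 distinct geometric isomers.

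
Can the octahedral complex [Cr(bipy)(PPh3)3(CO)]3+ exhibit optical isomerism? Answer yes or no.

The six octahedral sites form three mutually perpendicular trans pairs.
Each bipy is bidentate and must span two cis positions.
Working through the distinct placements yields 2 geometric isomers: PPh3 fac; PPh3 mer.
Each arrangement has an internal mirror plane or centre of symmetry, so none is chiral.

no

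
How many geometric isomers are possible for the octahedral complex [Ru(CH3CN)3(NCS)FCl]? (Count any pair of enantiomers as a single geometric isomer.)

An octahedron has six vertices in three trans pairs; every non-trans pair is cis.
Systematic placement gives 4 geometric isomers: CH3CN mer (3 arrangements); CH3CN fac (chiral).

4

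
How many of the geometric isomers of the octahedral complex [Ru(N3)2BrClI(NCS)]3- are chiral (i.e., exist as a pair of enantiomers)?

6

An octahedron has six vertices in three trans pairs; every non-trans pair is cis.
Exhaustive case analysis gives 9 geometric isomers.
Of these, 6 lack any improper symmetry element and so occur as enantiomeric pairs, giving 9 + 6 = 15 stereoisomers in total.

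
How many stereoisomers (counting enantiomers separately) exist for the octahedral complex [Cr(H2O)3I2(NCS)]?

An octahedron has six vertices in three trans pairs; every non-trans pair is cis.
Systematic placement gives 3 geometric isomers: H2O mer, I cis; H2O mer, I trans; H2O fac, I cis.
Each arrangement has an internal mirror plane or centre of symmetry, so none is chiral.

3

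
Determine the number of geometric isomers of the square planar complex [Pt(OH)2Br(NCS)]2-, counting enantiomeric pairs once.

In a square planar complex each vertex has one trans partner and two cis neighbours.
There are 2 geometric isomers: OH cis; OH trans.

2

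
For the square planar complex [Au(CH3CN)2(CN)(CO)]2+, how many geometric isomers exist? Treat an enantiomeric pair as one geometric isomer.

2

A square has two trans pairs of vertices; adjacent vertices are cis.
There are 2 geometric isomers: CH3CN cis; CH3CN trans.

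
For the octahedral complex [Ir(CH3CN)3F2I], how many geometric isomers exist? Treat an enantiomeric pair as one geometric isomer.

3

The six octahedral sites form three mutually perpendicular trans pairs.
Systematic placement gives 3 geometric isomers: CH3CN mer, F cis; CH3CN mer, F trans; CH3CN fac, F cis.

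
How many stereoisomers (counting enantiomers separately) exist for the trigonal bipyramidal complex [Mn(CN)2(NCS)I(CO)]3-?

10

A trigonal bipyramid has two axial and three equatorial sites, which are chemically inequivalent.
Systematic enumeration (placing each ligand type in turn and discarding arrangements equivalent by rotation or reflection) gives 7 geometric isomers.
Of these, 3 lack any improper symmetry element and so occur as enantiomeric pairs, giving 7 + 3 = 10 stereoisomers in total.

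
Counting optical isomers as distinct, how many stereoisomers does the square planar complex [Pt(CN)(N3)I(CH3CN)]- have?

3

A square has two trans pairs of vertices; adjacent vertices are cis.
There are 3 geometric isomers: (CH3CN/I trans, CN/N3 trans); (CH3CN/N3 trans, CN/I trans); (CH3CN/CN trans, I/N3 trans).
Each arrangement has an internal mirror plane or centre of symmetry, so none is chiral.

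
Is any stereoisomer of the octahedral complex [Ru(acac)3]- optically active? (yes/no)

Each acac is bidentate and must span two cis positions.
Only one geometric arrangement is possible; it has no improper symmetry element, so it exists as a pair of enantiomers (2 stereoisomers).

yes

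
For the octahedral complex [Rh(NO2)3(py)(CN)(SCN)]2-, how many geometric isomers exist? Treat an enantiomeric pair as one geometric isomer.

4

Working through the distinct placements yields 4 geometric isomers: NO2 mer (3 arrangements); NO2 fac (chiral).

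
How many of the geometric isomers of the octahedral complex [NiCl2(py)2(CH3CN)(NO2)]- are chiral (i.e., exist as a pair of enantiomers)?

2

In an octahedral complex each vertex has one trans partner and four cis neighbours.
There are 6 geometric isomers: Cl cis, py trans; Cl cis, py cis (3 arrangements, 2 chiral); Cl trans, py trans; Cl trans, py cis.
Of these, 2 lack any improper symmetry element and so occur as enantiomeric pairs, giving 6 + 2 = 8 stereoisomers in total.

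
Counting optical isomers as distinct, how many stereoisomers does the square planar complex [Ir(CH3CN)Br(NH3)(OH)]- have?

A square has two trans pairs of vertices; adjacent vertices are cis.
The distinct arrangements are (3 in all): (Br/NH3 trans, CH3CN/OH trans); (Br/OH trans, CH3CN/NH3 trans); (Br/CH3CN trans, NH3/OH trans).
Each arrangement has an internal mirror plane or centre of symmetry, so none is chiral.

3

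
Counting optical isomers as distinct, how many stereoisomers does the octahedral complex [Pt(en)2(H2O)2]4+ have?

3

Each en is bidentate and must span two cis positions.
The distinct arrangements are (2 in all): H2O trans; H2O cis (chiral).
One of these lacks any improper symmetry element and so occurs as an enantiomeric pair, giving 2 + 1 = 3 stereoisomers in total.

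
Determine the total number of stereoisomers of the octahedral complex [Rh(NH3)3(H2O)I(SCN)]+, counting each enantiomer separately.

The six octahedral sites form three mutually perpendicular trans pairs.
Working through the distinct placements yields 4 geometric isomers: NH3 mer (3 arrangements); NH3 fac (chiral).
One of these lacks any improper symmetry element and so occurs as an enantiomeric pair, giving 4 + 1 = 5 stereoisomers in total.

5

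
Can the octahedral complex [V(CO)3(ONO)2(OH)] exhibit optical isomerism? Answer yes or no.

Working through the distinct placements yields 3 geometric isomers: CO mer, ONO trans; CO mer, ONO cis; CO fac, ONO cis.
Each arrangement has an internal mirror plane or centre of symmetry, so none is chiral.

no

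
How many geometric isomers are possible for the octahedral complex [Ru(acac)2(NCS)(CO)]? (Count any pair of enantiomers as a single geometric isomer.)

2

An octahedron has six vertices in three trans pairs; every non-trans pair is cis.
Each acac is bidentate and must span two cis positions.
There are 2 geometric isomers: NCS and CO mutually trans; NCS and CO mutually cis (chiral).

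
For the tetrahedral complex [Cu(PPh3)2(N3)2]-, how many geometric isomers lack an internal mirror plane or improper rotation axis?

Only one geometric arrangement is possible.

0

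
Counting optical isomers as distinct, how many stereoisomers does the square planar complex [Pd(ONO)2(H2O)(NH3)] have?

In a square planar complex each vertex has one trans partner and two cis neighbours.
Systematic placement gives 2 geometric isomers: ONO cis; ONO trans.
Each arrangement has an internal mirror plane or centre of symmetry, so none is chiral.

2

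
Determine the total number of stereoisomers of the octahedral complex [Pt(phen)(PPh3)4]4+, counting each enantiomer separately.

In an octahedral complex each vertex has one trans partner and four cis neighbours.
Each phen is bidentate and must span two cis positions.
Only one geometric arrangement is possible.

1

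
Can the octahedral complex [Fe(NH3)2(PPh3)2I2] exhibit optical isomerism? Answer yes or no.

yes

In an octahedral complex each vertex has one trans partner and four cis neighbours.
Working through the distinct placements yields 5 geometric isomers: NH3 trans, PPh3 trans, I trans; NH3 cis, PPh3 cis, I trans; NH3 cis, PPh3 trans, I cis; NH3 cis, PPh3 cis, I cis (chiral); NH3 trans, PPh3 cis, I cis.
One of these lacks any improper symmetry element and so occurs as an enantiomeric pair, giving 5 + 1 = 6 stereoisomers in total.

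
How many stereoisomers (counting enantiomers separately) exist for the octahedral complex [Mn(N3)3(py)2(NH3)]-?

3

An octahedron has six vertices in three trans pairs; every non-trans pair is cis.
There are 3 geometric isomers: N3 mer, py trans; N3 mer, py cis; N3 fac, py cis.
Each arrangement has an internal mirror plane or centre of symmetry, so none is chiral.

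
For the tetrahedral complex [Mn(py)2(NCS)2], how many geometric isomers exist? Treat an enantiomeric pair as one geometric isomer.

1

Only one geometric arrangement is possible.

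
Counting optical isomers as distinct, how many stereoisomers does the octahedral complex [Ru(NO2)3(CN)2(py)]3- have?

The distinct arrangements are (3 in all): NO2 mer, CN trans; NO2 fac, CN cis; NO2 mer, CN cis.
Each arrangement has an internal mirror plane or centre of symmetry, so none is chiral.

3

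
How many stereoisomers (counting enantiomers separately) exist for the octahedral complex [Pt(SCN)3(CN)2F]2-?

3

The six octahedral sites form three mutually perpendicular trans pairs.
The distinct arrangements are (3 in all): SCN mer, CN trans; SCN mer, CN cis; SCN fac, CN cis.
Each arrangement has an internal mirror plane or centre of symmetry, so none is chiral.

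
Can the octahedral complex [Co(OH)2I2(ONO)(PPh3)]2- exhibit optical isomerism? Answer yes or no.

The six octahedral sites form three mutually perpendicular trans pairs.
The distinct arrangements are (6 in all): OH trans, I trans; OH cis, I trans; OH cis, I cis (3 arrangements, 2 chiral); OH trans, I cis.
Of these, 2 lack any improper symmetry element and so occur as enantiomeric pairs, giving 6 + 2 = 8 stereoisomers in total.

yes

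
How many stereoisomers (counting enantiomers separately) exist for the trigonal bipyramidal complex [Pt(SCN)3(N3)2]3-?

3

A trigonal bipyramid has two axial and three equatorial sites, which are chemically inequivalent.
There are 3 geometric isomers: N3 both axial; N3 one axial, one equatorial; N3 both equatorial.
Each arrangement has an internal mirror plane or centre of symmetry, so none is chiral.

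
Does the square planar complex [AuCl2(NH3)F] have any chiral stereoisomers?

In a square planar complex each vertex has one trans partner and two cis neighbours.
Working through the distinct placements yields 2 geometric isomers: Cl cis; Cl trans.
Each arrangement has an internal mirror plane or centre of symmetry, so none is chiral.

no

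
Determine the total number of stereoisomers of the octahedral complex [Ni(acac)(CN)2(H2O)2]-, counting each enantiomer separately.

4

Each acac is bidentate and must span two cis positions.
There are 3 geometric isomers: CN trans, H2O cis; CN cis, H2O cis (chiral); CN cis, H2O trans.
One of these lacks any improper symmetry element and so occurs as an enantiomeric pair, giving 3 + 1 = 4 stereoisomers in total.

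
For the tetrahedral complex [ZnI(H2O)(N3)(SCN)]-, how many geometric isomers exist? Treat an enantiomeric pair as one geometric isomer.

1

All four vertices of a tetrahedron are equivalent and mutually adjacent, so cis/trans isomerism cannot arise.
Only one geometric arrangement is possible; it has no improper symmetry element, so it exists as a pair of enantiomers (2 stereoisomers).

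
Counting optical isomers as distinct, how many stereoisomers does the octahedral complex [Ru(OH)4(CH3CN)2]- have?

2

An octahedron has six vertices in three trans pairs; every non-trans pair is cis.
Systematic placement gives 2 geometric isomers: CH3CN trans; CH3CN cis.
Each arrangement has an internal mirror plane or centre of symmetry, so none is chiral.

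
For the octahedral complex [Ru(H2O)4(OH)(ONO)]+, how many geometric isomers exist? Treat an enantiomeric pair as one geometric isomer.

There are 2 geometric isomers: OH and ONO mutually trans; OH and ONO mutually cis.

2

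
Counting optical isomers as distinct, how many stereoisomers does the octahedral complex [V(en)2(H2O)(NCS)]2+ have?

3

In an octahedral complex each vertex has one trans partner and four cis neighbours.
Each en is bidentate and must span two cis positions.
Working through the distinct placements yields 2 geometric isomers: H2O and NCS mutually trans; H2O and NCS mutually cis (chiral).
One of these lacks any improper symmetry element and so occurs as an enantiomeric pair, giving 2 + 1 = 3 stereoisomers in total.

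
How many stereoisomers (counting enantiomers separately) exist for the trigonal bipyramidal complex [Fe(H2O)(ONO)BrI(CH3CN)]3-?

In a trigonal bipyramid the two axial positions differ from the three equatorial ones.
Systematic enumeration (placing each ligand type in turn and discarding arrangements equivalent by rotation or reflection) gives 10 geometric isomers.
Of these, 10 lack any improper symmetry element and so occur as enantiomeric pairs, giving 10 + 10 = 20 stereoisomers in total.

20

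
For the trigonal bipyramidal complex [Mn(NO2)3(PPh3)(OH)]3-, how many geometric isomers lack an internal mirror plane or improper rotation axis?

0

A trigonal bipyramid has two axial and three equatorial sites, which are chemically inequivalent.
Systematic placement gives 4 geometric isomers: PPh3 equatorial, OH equatorial; PPh3 equatorial, OH axial; PPh3 axial, OH equatorial; PPh3 axial, OH axial.
Each arrangement has an internal mirror plane or centre of symmetry, so none is chiral.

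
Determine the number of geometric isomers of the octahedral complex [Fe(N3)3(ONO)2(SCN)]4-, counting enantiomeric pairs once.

Working through the distinct placements yields 3 geometric isomers: N3 mer, ONO cis; N3 mer, ONO trans; N3 fac, ONO cis.

3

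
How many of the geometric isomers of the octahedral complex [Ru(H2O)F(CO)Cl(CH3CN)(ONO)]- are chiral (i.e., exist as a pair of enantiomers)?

15

In an octahedral complex each vertex has one trans partner and four cis neighbours.
Systematic enumeration (placing each ligand type in turn and discarding arrangements equivalent by rotation or reflection) gives 15 geometric isomers.
Of these, 15 lack any improper symmetry element and so occur as enantiomeric pairs, giving 15 + 15 = 30 stereoisomers in total.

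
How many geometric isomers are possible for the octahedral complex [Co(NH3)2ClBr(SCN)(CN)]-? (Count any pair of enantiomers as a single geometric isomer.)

9

The six octahedral sites form three mutually perpendicular trans pairs.
Exhaustive case analysis gives 9 geometric isomers.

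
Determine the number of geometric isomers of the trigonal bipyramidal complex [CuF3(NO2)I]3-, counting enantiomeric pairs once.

4

Working through the distinct placements yields 4 geometric isomers: NO2 equatorial, I equatorial; NO2 equatorial, I axial; NO2 axial, I equatorial; NO2 axial, I axial.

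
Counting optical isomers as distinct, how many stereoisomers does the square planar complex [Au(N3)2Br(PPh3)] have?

In a square planar complex each vertex has one trans partner and two cis neighbours.
Working through the distinct placements yields 2 geometric isomers: N3 cis; N3 trans.
Each arrangement has an internal mirror plane or centre of symmetry, so none is chiral.

2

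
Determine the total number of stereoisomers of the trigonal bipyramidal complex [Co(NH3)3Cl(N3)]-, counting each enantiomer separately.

In a trigonal bipyramid the two axial positions differ from the three equatorial ones.
Systematic placement gives 4 geometric isomers: Cl axial, N3 axial; Cl axial, N3 equatorial; Cl equatorial, N3 axial; Cl equatorial, N3 equatorial.
Each arrangement has an internal mirror plane or centre of symmetry, so none is chiral.

4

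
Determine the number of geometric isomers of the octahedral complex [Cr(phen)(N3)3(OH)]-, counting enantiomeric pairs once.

2

The six octahedral sites form three mutually perpendicular trans pairs.
Each phen is bidentate and must span two cis positions.
There are 2 geometric isomers: N3 mer; N3 fac.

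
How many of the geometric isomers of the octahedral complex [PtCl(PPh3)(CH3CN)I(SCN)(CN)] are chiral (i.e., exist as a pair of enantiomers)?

15

An octahedron has six vertices in three trans pairs; every non-trans pair is cis.
Systematic enumeration (placing each ligand type in turn and discarding arrangements equivalent by rotation or reflection) gives 15 geometric isomers.
Of these, 15 lack any improper symmetry element and so occur as enantiomeric pairs, giving 15 + 15 = 30 stereoisomers in total.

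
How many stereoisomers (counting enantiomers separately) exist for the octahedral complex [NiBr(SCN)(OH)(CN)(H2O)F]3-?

In an octahedral complex each vertex has one trans partner and four cis neighbours.
Placing the ligands in turn and identifying arrangements related by rotation or reflection leaves 15 distinct geometric isomers.
Of these, 15 lack any improper symmetry element and so occur as enantiomeric pairs, giving 15 + 15 = 30 stereoisomers in total.

30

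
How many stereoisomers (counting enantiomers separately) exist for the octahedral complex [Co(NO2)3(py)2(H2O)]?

3

There are 3 geometric isomers: NO2 mer, py trans; NO2 fac, py cis; NO2 mer, py cis.
Each arrangement has an internal mirror plane or centre of symmetry, so none is chiral.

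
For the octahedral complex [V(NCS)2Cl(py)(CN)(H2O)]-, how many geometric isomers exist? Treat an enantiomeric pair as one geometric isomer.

9

Placing the ligands in turn and identifying arrangements related by rotation or reflection leaves 9 distinct geometric isomers.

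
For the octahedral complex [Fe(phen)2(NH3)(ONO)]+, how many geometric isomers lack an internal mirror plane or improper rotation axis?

An octahedron has six vertices in three trans pairs; every non-trans pair is cis.
Each phen is bidentate and must span two cis positions.
Working through the distinct placements yields 2 geometric isomers: NH3 and ONO mutually trans; NH3 and ONO mutually cis (chiral).
One of these lacks any improper symmetry element and so occurs as an enantiomeric pair, giving 2 + 1 = 3 stereoisomers in total.

1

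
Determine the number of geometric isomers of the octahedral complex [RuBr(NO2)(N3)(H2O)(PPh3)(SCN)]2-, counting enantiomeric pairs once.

In an octahedral complex each vertex has one trans partner and four cis neighbours.
Placing the ligands in turn and identifying arrangements related by rotation or reflection leaves 15 distinct geometric isomers.

15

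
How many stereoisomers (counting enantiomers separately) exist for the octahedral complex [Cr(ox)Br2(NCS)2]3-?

4

An octahedron has six vertices in three trans pairs; every non-trans pair is cis.
Each ox is bidentate and must span two cis positions.
There are 3 geometric isomers: Br trans, NCS cis; Br cis, NCS cis (chiral); Br cis, NCS trans.
One of these lacks any improper symmetry element and so occurs as an enantiomeric pair, giving 3 + 1 = 4 stereoisomers in total.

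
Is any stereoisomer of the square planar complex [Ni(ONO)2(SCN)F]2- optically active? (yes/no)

In a square planar complex each vertex has one trans partner and two cis neighbours.
Systematic placement gives 2 geometric isomers: ONO cis; ONO trans.
Each arrangement has an internal mirror plane or centre of symmetry, so none is chiral.

no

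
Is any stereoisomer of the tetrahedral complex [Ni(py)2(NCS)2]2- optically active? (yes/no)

In a tetrahedral complex all four positions are equivalent and every pair of ligands is adjacent — there is no cis/trans distinction.
Only one geometric arrangement is possible.

no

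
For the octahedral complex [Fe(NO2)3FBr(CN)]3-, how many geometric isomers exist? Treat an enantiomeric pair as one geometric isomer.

Working through the distinct placements yields 4 geometric isomers: NO2 mer (3 arrangements); NO2 fac (chiral).

4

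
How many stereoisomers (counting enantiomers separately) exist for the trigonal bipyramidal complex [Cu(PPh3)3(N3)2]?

3

In a trigonal bipyramid the two axial positions differ from the three equatorial ones.
Working through the distinct placements yields 3 geometric isomers: N3 both axial; N3 one axial, one equatorial; N3 both equatorial.
Each arrangement has an internal mirror plane or centre of symmetry, so none is chiral.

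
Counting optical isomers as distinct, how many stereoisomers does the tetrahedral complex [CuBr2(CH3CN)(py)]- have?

In a tetrahedral complex all four positions are equivalent and every pair of ligands is adjacent — there is no cis/trans distinction.
Only one geometric arrangement is possible.

1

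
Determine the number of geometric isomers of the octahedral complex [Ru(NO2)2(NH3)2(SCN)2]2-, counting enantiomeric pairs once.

5

In an octahedral complex each vertex has one trans partner and four cis neighbours.
Systematic placement gives 5 geometric isomers: NO2 trans, NH3 trans, SCN trans; NO2 cis, NH3 trans, SCN cis; NO2 cis, NH3 cis, SCN trans; NO2 cis, NH3 cis, SCN cis (chiral); NO2 trans, NH3 cis, SCN cis.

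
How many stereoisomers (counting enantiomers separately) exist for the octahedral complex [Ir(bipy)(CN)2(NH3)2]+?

Each bipy is bidentate and must span two cis positions.
Systematic placement gives 3 geometric isomers: CN trans, NH3 cis; CN cis, NH3 cis (chiral); CN cis, NH3 trans.
One of these lacks any improper symmetry element and so occurs as an enantiomeric pair, giving 3 + 1 = 4 stereoisomers in total.

4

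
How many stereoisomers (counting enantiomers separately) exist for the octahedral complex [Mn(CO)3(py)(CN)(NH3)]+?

An octahedron has six vertices in three trans pairs; every non-trans pair is cis.
Systematic placement gives 4 geometric isomers: CO mer (3 arrangements); CO fac (chiral).
One of these lacks any improper symmetry element and so occurs as an enantiomeric pair, giving 4 + 1 = 5 stereoisomers in total.

5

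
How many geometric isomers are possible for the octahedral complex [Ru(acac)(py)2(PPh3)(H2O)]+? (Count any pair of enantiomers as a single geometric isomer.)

An octahedron has six vertices in three trans pairs; every non-trans pair is cis.
Each acac is bidentate and must span two cis positions.
Systematic placement gives 4 geometric isomers: py cis (3 arrangements, 2 chiral); py trans.

4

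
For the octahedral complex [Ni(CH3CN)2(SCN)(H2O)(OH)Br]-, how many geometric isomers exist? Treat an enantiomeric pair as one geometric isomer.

9

Systematic enumeration (placing each ligand type in turn and discarding arrangements equivalent by rotation or reflection) gives 9 geometric isomers.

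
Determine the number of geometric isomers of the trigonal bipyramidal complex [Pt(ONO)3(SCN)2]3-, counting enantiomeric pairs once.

3

In a trigonal bipyramid the two axial positions differ from the three equatorial ones.
The distinct arrangements are (3 in all): SCN both equatorial; SCN one axial, one equatorial; SCN both axial.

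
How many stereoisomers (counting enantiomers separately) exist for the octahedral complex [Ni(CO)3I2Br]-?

There are 3 geometric isomers: CO mer, I trans; CO fac, I cis; CO mer, I cis.
Each arrangement has an internal mirror plane or centre of symmetry, so none is chiral.

3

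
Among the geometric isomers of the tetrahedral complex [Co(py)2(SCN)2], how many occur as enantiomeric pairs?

0

All four vertices of a tetrahedron are equivalent and mutually adjacent, so cis/trans isomerism cannot arise.
Only one geometric arrangement is possible.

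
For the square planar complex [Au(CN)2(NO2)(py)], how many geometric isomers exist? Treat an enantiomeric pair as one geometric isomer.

2

Systematic placement gives 2 geometric isomers: CN cis; CN trans.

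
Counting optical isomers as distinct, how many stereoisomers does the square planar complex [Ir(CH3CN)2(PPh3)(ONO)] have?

In a square planar complex each vertex has one trans partner and two cis neighbours.
Working through the distinct placements yields 2 geometric isomers: CH3CN cis; CH3CN trans.
Each arrangement has an internal mirror plane or centre of symmetry, so none is chiral.

2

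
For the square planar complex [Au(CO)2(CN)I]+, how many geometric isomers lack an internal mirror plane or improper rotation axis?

The distinct arrangements are (2 in all): CO cis; CO trans.
Each arrangement has an internal mirror plane or centre of symmetry, so none is chiral.

0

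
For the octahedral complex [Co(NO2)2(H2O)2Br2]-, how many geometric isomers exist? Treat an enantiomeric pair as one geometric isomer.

5

The six octahedral sites form three mutually perpendicular trans pairs.
Systematic placement gives 5 geometric isomers: NO2 trans, H2O trans, Br trans; NO2 cis, H2O cis, Br trans; NO2 trans, H2O cis, Br cis; NO2 cis, H2O cis, Br cis (chiral); NO2 cis, H2O trans, Br cis.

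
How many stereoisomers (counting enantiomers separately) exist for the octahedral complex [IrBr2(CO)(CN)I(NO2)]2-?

15

Placing the ligands in turn and identifying arrangements related by rotation or reflection leaves 9 distinct geometric isomers.
Of these, 6 lack any improper symmetry element and so occur as enantiomeric pairs, giving 9 + 6 = 15 stereoisomers in total.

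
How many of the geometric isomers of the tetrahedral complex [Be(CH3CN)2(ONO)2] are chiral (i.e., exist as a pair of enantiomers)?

0

All four vertices of a tetrahedron are equivalent and mutually adjacent, so cis/trans isomerism cannot arise.
Only one geometric arrangement is possible.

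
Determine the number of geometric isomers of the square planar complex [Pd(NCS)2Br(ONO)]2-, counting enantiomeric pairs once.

2

In a square planar complex each vertex has one trans partner and two cis neighbours.
Working through the distinct placements yields 2 geometric isomers: NCS cis; NCS trans.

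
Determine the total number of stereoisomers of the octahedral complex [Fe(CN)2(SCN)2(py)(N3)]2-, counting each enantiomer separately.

An octahedron has six vertices in three trans pairs; every non-trans pair is cis.
Systematic placement gives 6 geometric isomers: CN trans, SCN cis; CN trans, SCN trans; CN cis, SCN cis (3 arrangements, 2 chiral); CN cis, SCN trans.
Of these, 2 lack any improper symmetry element and so occur as enantiomeric pairs, giving 6 + 2 = 8 stereoisomers in total.

8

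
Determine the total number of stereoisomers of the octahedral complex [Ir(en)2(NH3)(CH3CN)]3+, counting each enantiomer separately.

In an octahedral complex each vertex has one trans partner and four cis neighbours.
Each en is bidentate and must span two cis positions.
Working through the distinct placements yields 2 geometric isomers: NH3 and CH3CN mutually trans; NH3 and CH3CN mutually cis (chiral).
One of these lacks any improper symmetry element and so occurs as an enantiomeric pair, giving 2 + 1 = 3 stereoisomers in total.

3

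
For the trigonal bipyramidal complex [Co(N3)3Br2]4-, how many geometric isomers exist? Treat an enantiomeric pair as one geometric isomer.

Systematic placement gives 3 geometric isomers: Br both axial; Br one axial, one equatorial; Br both equatorial.

3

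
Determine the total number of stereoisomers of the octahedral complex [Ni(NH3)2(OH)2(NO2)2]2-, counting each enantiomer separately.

An octahedron has six vertices in three trans pairs; every non-trans pair is cis.
Working through the distinct placements yields 5 geometric isomers: NH3 trans, OH trans, NO2 trans; NH3 trans, OH cis, NO2 cis; NH3 cis, OH trans, NO2 cis; NH3 cis, OH cis, NO2 cis (chiral); NH3 cis, OH cis, NO2 trans.
One of these lacks any improper symmetry element and so occurs as an enantiomeric pair, giving 5 + 1 = 6 stereoisomers in total.

6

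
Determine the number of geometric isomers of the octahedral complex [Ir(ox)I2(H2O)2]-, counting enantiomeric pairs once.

3

An octahedron has six vertices in three trans pairs; every non-trans pair is cis.
Each ox is bidentate and must span two cis positions.
There are 3 geometric isomers: I cis, H2O trans; I cis, H2O cis (chiral); I trans, H2O cis.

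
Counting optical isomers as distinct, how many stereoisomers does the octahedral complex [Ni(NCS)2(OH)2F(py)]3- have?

8

An octahedron has six vertices in three trans pairs; every non-trans pair is cis.
Systematic placement gives 6 geometric isomers: NCS cis, OH cis (3 arrangements, 2 chiral); NCS cis, OH trans; NCS trans, OH cis; NCS trans, OH trans.
Of these, 2 lack any improper symmetry element and so occur as enantiomeric pairs, giving 6 + 2 = 8 stereoisomers in total.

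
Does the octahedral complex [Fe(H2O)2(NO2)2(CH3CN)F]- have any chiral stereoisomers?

The six octahedral sites form three mutually perpendicular trans pairs.
Systematic placement gives 6 geometric isomers: H2O trans, NO2 trans; H2O cis, NO2 cis (3 arrangements, 2 chiral); H2O cis, NO2 trans; H2O trans, NO2 cis.
Of these, 2 lack any improper symmetry element and so occur as enantiomeric pairs, giving 6 + 2 = 8 stereoisomers in total.

yes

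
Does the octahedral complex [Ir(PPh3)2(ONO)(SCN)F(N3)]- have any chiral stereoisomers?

In an octahedral complex each vertex has one trans partner and four cis neighbours.
Placing the ligands in turn and identifying arrangements related by rotation or reflection leaves 9 distinct geometric isomers.
Of these, 6 lack any improper symmetry element and so occur as enantiomeric pairs, giving 9 + 6 = 15 stereoisomers in total.

yes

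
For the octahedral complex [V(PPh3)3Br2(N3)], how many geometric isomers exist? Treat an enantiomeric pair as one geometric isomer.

3

In an octahedral complex each vertex has one trans partner and four cis neighbours.
Systematic placement gives 3 geometric isomers: PPh3 mer, Br trans; PPh3 mer, Br cis; PPh3 fac, Br cis.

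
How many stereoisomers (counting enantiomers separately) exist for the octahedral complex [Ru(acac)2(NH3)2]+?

Each acac is bidentate and must span two cis positions.
Systematic placement gives 2 geometric isomers: NH3 trans; NH3 cis (chiral).
One of these lacks any improper symmetry element and so occurs as an enantiomeric pair, giving 2 + 1 = 3 stereoisomers in total.

3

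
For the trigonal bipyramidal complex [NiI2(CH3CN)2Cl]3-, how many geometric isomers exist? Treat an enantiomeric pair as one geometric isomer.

A trigonal bipyramid has two axial and three equatorial sites, which are chemically inequivalent.
Placing the ligands in turn and identifying arrangements related by rotation or reflection leaves 5 distinct geometric isomers.

5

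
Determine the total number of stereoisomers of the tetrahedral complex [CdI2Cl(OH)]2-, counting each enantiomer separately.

1

All four vertices of a tetrahedron are equivalent and mutually adjacent, so cis/trans isomerism cannot arise.
Only one geometric arrangement is possible.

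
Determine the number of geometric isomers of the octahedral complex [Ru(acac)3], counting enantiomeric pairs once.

1

An octahedron has six vertices in three trans pairs; every non-trans pair is cis.
Each acac is bidentate and must span two cis positions.
Only one geometric arrangement is possible; it has no improper symmetry element, so it exists as a pair of enantiomers (2 stereoisomers).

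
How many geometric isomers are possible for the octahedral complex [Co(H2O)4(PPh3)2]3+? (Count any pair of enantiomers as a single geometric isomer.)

2

In an octahedral complex each vertex has one trans partner and four cis neighbours.
Working through the distinct placements yields 2 geometric isomers: PPh3 trans; PPh3 cis.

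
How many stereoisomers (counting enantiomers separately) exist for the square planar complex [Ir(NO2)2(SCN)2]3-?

A square has two trans pairs of vertices; adjacent vertices are cis.
There are 2 geometric isomers: NO2 cis; NO2 trans.
Each arrangement has an internal mirror plane or centre of symmetry, so none is chiral.

2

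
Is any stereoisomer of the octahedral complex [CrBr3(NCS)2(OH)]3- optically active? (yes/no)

no

In an octahedral complex each vertex has one trans partner and four cis neighbours.
Systematic placement gives 3 geometric isomers: Br mer, NCS cis; Br mer, NCS trans; Br fac, NCS cis.
Each arrangement has an internal mirror plane or centre of symmetry, so none is chiral.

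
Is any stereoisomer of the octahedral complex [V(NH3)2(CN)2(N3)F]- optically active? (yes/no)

yes

An octahedron has six vertices in three trans pairs; every non-trans pair is cis.
Systematic placement gives 6 geometric isomers: NH3 trans, CN trans; NH3 cis, CN trans; NH3 trans, CN cis; NH3 cis, CN cis (3 arrangements, 2 chiral).
Of these, 2 lack any improper symmetry element and so occur as enantiomeric pairs, giving 6 + 2 = 8 stereoisomers in total.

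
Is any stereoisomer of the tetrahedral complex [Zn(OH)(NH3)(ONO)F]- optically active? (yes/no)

yes

In a tetrahedral complex all four positions are equivalent and every pair of ligands is adjacent — there is no cis/trans distinction.
Only one geometric arrangement is possible; it has no improper symmetry element, so it exists as a pair of enantiomers (2 stereoisomers).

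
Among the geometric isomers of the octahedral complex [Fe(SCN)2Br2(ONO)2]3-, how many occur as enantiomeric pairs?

The six octahedral sites form three mutually perpendicular trans pairs.
Systematic placement gives 5 geometric isomers: SCN trans, Br trans, ONO trans; SCN cis, Br trans, ONO cis; SCN trans, Br cis, ONO cis; SCN cis, Br cis, ONO cis (chiral); SCN cis, Br cis, ONO trans.
One of these lacks any improper symmetry element and so occurs as an enantiomeric pair, giving 5 + 1 = 6 stereoisomers in total.

1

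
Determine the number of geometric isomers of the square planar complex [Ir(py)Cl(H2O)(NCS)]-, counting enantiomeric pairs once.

A square has two trans pairs of vertices; adjacent vertices are cis.
The distinct arrangements are (3 in all): (Cl/NCS trans, H2O/py trans); (Cl/py trans, H2O/NCS trans); (Cl/H2O trans, NCS/py trans).

3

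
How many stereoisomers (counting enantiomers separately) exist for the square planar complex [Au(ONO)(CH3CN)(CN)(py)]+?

In a square planar complex each vertex has one trans partner and two cis neighbours.
Working through the distinct placements yields 3 geometric isomers: (CH3CN/ONO trans, CN/py trans); (CH3CN/py trans, CN/ONO trans); (CH3CN/CN trans, ONO/py trans).
Each arrangement has an internal mirror plane or centre of symmetry, so none is chiral.

3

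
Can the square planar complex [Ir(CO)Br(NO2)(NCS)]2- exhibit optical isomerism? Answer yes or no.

no

Working through the distinct placements yields 3 geometric isomers: (Br/NCS trans, CO/NO2 trans); (Br/NO2 trans, CO/NCS trans); (Br/CO trans, NCS/NO2 trans).
Each arrangement has an internal mirror plane or centre of symmetry, so none is chiral.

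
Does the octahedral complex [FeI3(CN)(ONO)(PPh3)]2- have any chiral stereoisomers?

yes

Systematic placement gives 4 geometric isomers: I mer (3 arrangements); I fac (chiral).
One of these lacks any improper symmetry element and so occurs as an enantiomeric pair, giving 4 + 1 = 5 stereoisomers in total.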